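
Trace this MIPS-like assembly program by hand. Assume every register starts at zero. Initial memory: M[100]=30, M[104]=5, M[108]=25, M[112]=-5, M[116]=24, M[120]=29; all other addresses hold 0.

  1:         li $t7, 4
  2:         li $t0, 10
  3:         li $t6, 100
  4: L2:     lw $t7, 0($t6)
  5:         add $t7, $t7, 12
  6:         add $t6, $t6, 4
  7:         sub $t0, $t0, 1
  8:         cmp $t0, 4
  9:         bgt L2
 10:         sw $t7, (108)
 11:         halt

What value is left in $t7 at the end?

li $t7, 4 → $t7=4
li $t0, 10 → $t0=10
li $t6, 100 → $t6=100
lw $t7, 0($t6) → $t7=M[100]=30
add $t7, $t7, 12 → $t7=30+12=42
add $t6, $t6, 4 → $t6=100+4=104
sub $t0, $t0, 1 → $t0=10-1=9
cmp $t0, 4  (cmp 9,4)
bgt L2: taken
lw $t7, 0($t6) → $t7=M[104]=5
add $t7, $t7, 12 → $t7=5+12=17
add $t6, $t6, 4 → $t6=104+4=108
sub $t0, $t0, 1 → $t0=9-1=8
cmp $t0, 4  (cmp 8,4)
bgt L2: taken
lw $t7, 0($t6) → $t7=M[108]=25
add $t7, $t7, 12 → $t7=25+12=37
add $t6, $t6, 4 → $t6=108+4=112
sub $t0, $t0, 1 → $t0=8-1=7
cmp $t0, 4  (cmp 7,4)
bgt L2: taken
lw $t7, 0($t6) → $t7=M[112]=-5
add $t7, $t7, 12 → $t7=(-5)+12=7
add $t6, $t6, 4 → $t6=112+4=116
sub $t0, $t0, 1 → $t0=7-1=6
cmp $t0, 4  (cmp 6,4)
bgt L2: taken
lw $t7, 0($t6) → $t7=M[116]=24
add $t7, $t7, 12 → $t7=24+12=36
add $t6, $t6, 4 → $t6=116+4=120
sub $t0, $t0, 1 → $t0=6-1=5
cmp $t0, 4  (cmp 5,4)
bgt L2: taken
lw $t7, 0($t6) → $t7=M[120]=29
add $t7, $t7, 12 → $t7=29+12=41
add $t6, $t6, 4 → $t6=120+4=124
sub $t0, $t0, 1 → $t0=5-1=4
cmp $t0, 4  (cmp 4,4)
bgt L2: not taken
sw $t7, (108) → M[108]=41
halt.

41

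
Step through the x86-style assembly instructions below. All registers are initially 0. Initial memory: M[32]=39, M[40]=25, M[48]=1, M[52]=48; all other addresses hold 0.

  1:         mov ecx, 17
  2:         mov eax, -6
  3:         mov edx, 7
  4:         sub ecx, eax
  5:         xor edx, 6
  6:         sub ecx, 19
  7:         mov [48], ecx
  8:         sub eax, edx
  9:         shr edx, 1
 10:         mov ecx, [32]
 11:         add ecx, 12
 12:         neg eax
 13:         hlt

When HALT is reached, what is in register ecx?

ecx=17
eax=-6
edx=7
ecx=17-(-6)=23
edx=7^6=1
ecx=23-19=4
mov [48], ecx → M[48]=4
eax=(-6)-1=-7
edx=1>>1=0
ecx=M[32]=39
ecx=39+12=51
eax=-(-7)=7
halt.

51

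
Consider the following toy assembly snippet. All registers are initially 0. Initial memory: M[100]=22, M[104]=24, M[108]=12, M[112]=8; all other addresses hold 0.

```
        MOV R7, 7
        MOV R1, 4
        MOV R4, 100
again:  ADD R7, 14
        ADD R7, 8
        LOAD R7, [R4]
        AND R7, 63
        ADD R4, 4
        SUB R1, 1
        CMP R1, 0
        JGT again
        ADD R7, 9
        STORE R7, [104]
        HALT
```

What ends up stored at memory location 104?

R7=7
R1=4
R4=100
R7=7+14=21
R7=21+8=29
R7=M[100]=22
R7=22&63=22
R4=100+4=104
R1=4-1=3
CMP R1, 0  (cmp 3,0)
JGT again: taken
R7=22+14=36
R7=36+8=44
R7=M[104]=24
R7=24&63=24
R4=104+4=108
R1=3-1=2
CMP R1, 0  (cmp 2,0)
JGT again: taken
R7=24+14=38
R7=38+8=46
R7=M[108]=12
R7=12&63=12
R4=108+4=112
R1=2-1=1
CMP R1, 0  (cmp 1,0)
JGT again: taken
R7=12+14=26
R7=26+8=34
R7=M[112]=8
R7=8&63=8
R4=112+4=116
R1=1-1=0
CMP R1, 0  (cmp 0,0)
JGT again: not taken
R7=8+9=17
STORE R7, [104] → M[104]=17
halt.

17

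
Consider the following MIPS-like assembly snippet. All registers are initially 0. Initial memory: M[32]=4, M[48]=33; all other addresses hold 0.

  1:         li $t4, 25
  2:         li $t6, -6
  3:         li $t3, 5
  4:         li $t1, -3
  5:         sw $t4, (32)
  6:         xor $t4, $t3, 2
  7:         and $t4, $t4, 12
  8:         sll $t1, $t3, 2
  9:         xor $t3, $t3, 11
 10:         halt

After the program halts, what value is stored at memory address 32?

25

$t4=25
$t6=-6
$t3=5
$t1=-3
sw $t4, (32) → M[32]=25
$t4=5^2=7
$t4=7&12=4
$t1=5<<2=20
$t3=5^11=14
halt.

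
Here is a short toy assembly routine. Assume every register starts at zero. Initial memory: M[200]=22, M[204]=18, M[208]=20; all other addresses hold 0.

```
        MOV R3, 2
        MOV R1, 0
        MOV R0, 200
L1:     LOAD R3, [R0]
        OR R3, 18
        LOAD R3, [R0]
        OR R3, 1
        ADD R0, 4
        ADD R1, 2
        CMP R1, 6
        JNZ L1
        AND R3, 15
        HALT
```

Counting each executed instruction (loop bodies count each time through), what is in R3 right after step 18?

19

R3=2
R1=0
R0=200
R3=M[200]=22
R3=22|18=22
R3=M[200]=22
R3=22|1=23
R0=200+4=204
R1=0+2=2
CMP R1, 6  (cmp 2,6)
JNZ L1: taken
R3=M[204]=18
R3=18|18=18
R3=M[204]=18
R3=18|1=19
R0=204+4=208
R1=2+2=4
CMP R1, 6  (cmp 4,6)
After step 18: R3 = 19.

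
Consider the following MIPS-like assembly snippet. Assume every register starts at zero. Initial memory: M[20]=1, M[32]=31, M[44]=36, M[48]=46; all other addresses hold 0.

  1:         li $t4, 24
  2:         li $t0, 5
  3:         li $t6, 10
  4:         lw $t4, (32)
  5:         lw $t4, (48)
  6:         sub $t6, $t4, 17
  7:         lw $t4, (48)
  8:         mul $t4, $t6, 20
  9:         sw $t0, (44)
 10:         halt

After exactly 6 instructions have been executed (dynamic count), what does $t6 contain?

29

after li $t4, 24: $t4=24
after li $t0, 5: $t0=5
after li $t6, 10: $t6=10
after lw $t4, (32): $t4=M[32]=31
after lw $t4, (48): $t4=M[48]=46
after sub $t6, $t4, 17: $t6=46-17=29
After step 6: $t6 = 29.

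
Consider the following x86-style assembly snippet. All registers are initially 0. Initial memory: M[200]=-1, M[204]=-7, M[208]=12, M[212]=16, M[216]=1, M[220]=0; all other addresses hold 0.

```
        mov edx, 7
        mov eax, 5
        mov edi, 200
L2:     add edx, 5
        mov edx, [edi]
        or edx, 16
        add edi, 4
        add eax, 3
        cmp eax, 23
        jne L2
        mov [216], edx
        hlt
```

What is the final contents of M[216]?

16

after mov edx, 7: edx=7
after mov eax, 5: eax=5
after mov edi, 200: edi=200
after add edx, 5: edx=7+5=12
after mov edx, [edi]: edx=M[200]=-1
after or edx, 16: edx=(-1)|16=-1
after add edi, 4: edi=200+4=204
after add eax, 3: eax=5+3=8
cmp eax, 23  (cmp 8,23)
jne L2: taken
after add edx, 5: edx=(-1)+5=4
after mov edx, [edi]: edx=M[204]=-7
after or edx, 16: edx=(-7)|16=-7
after add edi, 4: edi=204+4=208
after add eax, 3: eax=8+3=11
cmp eax, 23  (cmp 11,23)
jne L2: taken
after add edx, 5: edx=(-7)+5=-2
after mov edx, [edi]: edx=M[208]=12
after or edx, 16: edx=12|16=28
after add edi, 4: edi=208+4=212
after add eax, 3: eax=11+3=14
cmp eax, 23  (cmp 14,23)
jne L2: taken
after add edx, 5: edx=28+5=33
after mov edx, [edi]: edx=M[212]=16
after or edx, 16: edx=16|16=16
after add edi, 4: edi=212+4=216
after add eax, 3: eax=14+3=17
cmp eax, 23  (cmp 17,23)
jne L2: taken
after add edx, 5: edx=16+5=21
after mov edx, [edi]: edx=M[216]=1
after or edx, 16: edx=1|16=17
after add edi, 4: edi=216+4=220
after add eax, 3: eax=17+3=20
cmp eax, 23  (cmp 20,23)
jne L2: taken
after add edx, 5: edx=17+5=22
after mov edx, [edi]: edx=M[220]=0
after or edx, 16: edx=0|16=16
after add edi, 4: edi=220+4=224
after add eax, 3: eax=20+3=23
cmp eax, 23  (cmp 23,23)
jne L2: not taken
mov [216], edx → M[216]=16
halt.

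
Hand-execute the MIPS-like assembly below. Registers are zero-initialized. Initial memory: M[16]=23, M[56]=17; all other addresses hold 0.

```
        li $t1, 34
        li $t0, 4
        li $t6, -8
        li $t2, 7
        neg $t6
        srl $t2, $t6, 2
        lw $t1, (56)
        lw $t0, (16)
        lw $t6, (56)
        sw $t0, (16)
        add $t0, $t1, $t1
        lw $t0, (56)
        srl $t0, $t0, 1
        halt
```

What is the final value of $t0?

8

$t1=34
$t0=4
$t6=-8
$t2=7
$t6=-(-8)=8
$t2=8>>2=2
$t1=M[56]=17
$t0=M[16]=23
$t6=M[56]=17
sw $t0, (16) → M[16]=23
$t0=17+17=34
$t0=M[56]=17
$t0=17>>1=8
halt.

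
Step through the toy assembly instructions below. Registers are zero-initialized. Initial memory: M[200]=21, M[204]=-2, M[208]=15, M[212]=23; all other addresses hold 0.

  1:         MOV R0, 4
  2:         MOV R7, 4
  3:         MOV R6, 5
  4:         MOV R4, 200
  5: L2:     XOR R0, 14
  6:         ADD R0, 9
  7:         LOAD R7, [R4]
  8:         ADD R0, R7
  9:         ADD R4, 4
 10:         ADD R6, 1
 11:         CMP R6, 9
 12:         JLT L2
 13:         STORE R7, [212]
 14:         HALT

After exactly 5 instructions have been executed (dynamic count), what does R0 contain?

10

R0=4
R7=4
R6=5
R4=200
R0=4^14=10
After step 5: R0 = 10.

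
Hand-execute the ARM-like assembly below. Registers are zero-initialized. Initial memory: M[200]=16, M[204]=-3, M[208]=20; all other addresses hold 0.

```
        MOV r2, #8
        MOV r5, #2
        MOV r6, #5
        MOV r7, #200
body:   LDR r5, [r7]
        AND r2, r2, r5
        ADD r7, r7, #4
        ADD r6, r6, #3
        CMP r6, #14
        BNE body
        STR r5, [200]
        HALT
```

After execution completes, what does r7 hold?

212

r2=8
r5=2
r6=5
r7=200
r5=M[200]=16
r2=8&16=0
r7=200+4=204
r6=5+3=8
CMP r6, #14  (cmp 8,14)
BNE body: taken
r5=M[204]=-3
r2=0&(-3)=0
r7=204+4=208
r6=8+3=11
CMP r6, #14  (cmp 11,14)
BNE body: taken
r5=M[208]=20
r2=0&20=0
r7=208+4=212
r6=11+3=14
CMP r6, #14  (cmp 14,14)
BNE body: not taken
STR r5, [200] → M[200]=20
halt.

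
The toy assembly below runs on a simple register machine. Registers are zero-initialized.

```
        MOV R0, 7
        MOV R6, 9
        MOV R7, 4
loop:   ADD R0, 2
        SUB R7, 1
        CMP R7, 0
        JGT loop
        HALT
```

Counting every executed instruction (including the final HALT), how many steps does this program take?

MOV R0, 7 → R0=7
MOV R6, 9 → R6=9
MOV R7, 4 → R7=4
ADD R0, 2 → R0=7+2=9
SUB R7, 1 → R7=4-1=3
CMP R7, 0  (cmp 3,0)
JGT loop: taken
ADD R0, 2 → R0=9+2=11
SUB R7, 1 → R7=3-1=2
CMP R7, 0  (cmp 2,0)
JGT loop: taken
ADD R0, 2 → R0=11+2=13
SUB R7, 1 → R7=2-1=1
CMP R7, 0  (cmp 1,0)
JGT loop: taken
ADD R0, 2 → R0=13+2=15
SUB R7, 1 → R7=1-1=0
CMP R7, 0  (cmp 0,0)
JGT loop: not taken
halt.
Total executed instructions: 20.

20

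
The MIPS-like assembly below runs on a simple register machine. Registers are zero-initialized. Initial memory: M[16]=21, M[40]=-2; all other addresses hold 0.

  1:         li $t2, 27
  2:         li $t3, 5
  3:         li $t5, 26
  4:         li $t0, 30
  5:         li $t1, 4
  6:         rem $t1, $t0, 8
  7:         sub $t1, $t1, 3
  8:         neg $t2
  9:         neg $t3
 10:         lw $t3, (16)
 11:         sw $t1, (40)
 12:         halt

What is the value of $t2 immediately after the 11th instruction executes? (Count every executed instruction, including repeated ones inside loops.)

-27

$t2=27
$t3=5
$t5=26
$t0=30
$t1=4
$t1=30%8=6
$t1=6-3=3
$t2=-(27)=-27
$t3=-(5)=-5
$t3=M[16]=21
sw $t1, (40) → M[40]=3
After step 11: $t2 = -27.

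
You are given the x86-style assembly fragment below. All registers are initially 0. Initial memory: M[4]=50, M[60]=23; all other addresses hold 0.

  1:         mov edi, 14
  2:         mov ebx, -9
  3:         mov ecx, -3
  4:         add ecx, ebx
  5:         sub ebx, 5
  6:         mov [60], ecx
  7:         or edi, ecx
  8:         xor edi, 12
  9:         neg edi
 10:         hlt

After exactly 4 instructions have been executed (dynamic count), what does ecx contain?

edi=14
ebx=-9
ecx=-3
ecx=(-3)+(-9)=-12
After step 4: ecx = -12.

-12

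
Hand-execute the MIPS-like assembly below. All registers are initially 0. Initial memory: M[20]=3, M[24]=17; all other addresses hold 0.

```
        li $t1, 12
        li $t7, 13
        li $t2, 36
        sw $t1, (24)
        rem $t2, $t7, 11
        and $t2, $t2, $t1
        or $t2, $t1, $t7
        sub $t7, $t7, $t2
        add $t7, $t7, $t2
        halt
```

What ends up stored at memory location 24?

li $t1, 12 → $t1=12
li $t7, 13 → $t7=13
li $t2, 36 → $t2=36
sw $t1, (24) → M[24]=12
rem $t2, $t7, 11 → $t2=13%11=2
and $t2, $t2, $t1 → $t2=2&12=0
or $t2, $t1, $t7 → $t2=12|13=13
sub $t7, $t7, $t2 → $t7=13-13=0
add $t7, $t7, $t2 → $t7=0+13=13
halt.

12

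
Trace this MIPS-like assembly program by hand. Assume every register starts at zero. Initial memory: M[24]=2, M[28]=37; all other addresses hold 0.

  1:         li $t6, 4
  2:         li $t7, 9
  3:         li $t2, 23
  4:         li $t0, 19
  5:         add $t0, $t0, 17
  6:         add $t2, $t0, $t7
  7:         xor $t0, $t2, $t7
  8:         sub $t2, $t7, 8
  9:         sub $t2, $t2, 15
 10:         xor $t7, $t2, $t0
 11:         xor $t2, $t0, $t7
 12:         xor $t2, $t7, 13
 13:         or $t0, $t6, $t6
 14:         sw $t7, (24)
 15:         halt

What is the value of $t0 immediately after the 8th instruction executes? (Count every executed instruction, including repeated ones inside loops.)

36

li $t6, 4 → $t6=4
li $t7, 9 → $t7=9
li $t2, 23 → $t2=23
li $t0, 19 → $t0=19
add $t0, $t0, 17 → $t0=19+17=36
add $t2, $t0, $t7 → $t2=36+9=45
xor $t0, $t2, $t7 → $t0=45^9=36
sub $t2, $t7, 8 → $t2=9-8=1
After step 8: $t0 = 36.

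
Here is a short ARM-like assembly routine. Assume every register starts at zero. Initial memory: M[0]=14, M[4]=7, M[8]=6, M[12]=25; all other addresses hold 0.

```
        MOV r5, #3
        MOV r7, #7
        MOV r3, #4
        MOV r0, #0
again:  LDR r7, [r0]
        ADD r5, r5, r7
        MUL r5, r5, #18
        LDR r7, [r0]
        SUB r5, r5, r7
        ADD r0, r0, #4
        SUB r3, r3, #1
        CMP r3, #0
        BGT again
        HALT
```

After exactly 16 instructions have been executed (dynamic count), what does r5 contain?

r5=3
r7=7
r3=4
r0=0
r7=M[0]=14
r5=3+14=17
r5=17*18=306
r7=M[0]=14
r5=306-14=292
r0=0+4=4
r3=4-1=3
CMP r3, #0  (cmp 3,0)
BGT again: taken
r7=M[4]=7
r5=292+7=299
r5=299*18=5382
After step 16: r5 = 5382.

5382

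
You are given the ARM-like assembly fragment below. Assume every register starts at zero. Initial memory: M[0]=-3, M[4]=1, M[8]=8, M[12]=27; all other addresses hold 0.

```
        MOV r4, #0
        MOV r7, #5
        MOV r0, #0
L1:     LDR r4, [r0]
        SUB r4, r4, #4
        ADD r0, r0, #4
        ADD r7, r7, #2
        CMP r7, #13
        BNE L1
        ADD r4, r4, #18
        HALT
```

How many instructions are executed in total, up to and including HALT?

r4=0
r7=5
r0=0
r4=M[0]=-3
r4=(-3)-4=-7
r0=0+4=4
r7=5+2=7
CMP r7, #13  (cmp 7,13)
BNE L1: taken
r4=M[4]=1
r4=1-4=-3
r0=4+4=8
r7=7+2=9
CMP r7, #13  (cmp 9,13)
BNE L1: taken
r4=M[8]=8
r4=8-4=4
r0=8+4=12
r7=9+2=11
CMP r7, #13  (cmp 11,13)
BNE L1: taken
r4=M[12]=27
r4=27-4=23
r0=12+4=16
r7=11+2=13
CMP r7, #13  (cmp 13,13)
BNE L1: not taken
r4=23+18=41
halt.
Total executed instructions: 29.

29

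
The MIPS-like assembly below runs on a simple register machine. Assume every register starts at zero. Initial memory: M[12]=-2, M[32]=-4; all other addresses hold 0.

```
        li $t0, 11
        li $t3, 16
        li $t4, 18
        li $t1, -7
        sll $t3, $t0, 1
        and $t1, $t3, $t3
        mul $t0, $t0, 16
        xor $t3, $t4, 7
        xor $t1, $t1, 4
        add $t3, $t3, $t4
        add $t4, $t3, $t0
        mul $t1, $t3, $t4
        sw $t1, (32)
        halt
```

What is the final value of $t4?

215

after li $t0, 11: $t0=11
after li $t3, 16: $t3=16
after li $t4, 18: $t4=18
after li $t1, -7: $t1=-7
after sll $t3, $t0, 1: $t3=11<<1=22
after and $t1, $t3, $t3: $t1=22&22=22
after mul $t0, $t0, 16: $t0=11*16=176
after xor $t3, $t4, 7: $t3=18^7=21
after xor $t1, $t1, 4: $t1=22^4=18
after add $t3, $t3, $t4: $t3=21+18=39
after add $t4, $t3, $t0: $t4=39+176=215
after mul $t1, $t3, $t4: $t1=39*215=8385
sw $t1, (32) → M[32]=8385
halt.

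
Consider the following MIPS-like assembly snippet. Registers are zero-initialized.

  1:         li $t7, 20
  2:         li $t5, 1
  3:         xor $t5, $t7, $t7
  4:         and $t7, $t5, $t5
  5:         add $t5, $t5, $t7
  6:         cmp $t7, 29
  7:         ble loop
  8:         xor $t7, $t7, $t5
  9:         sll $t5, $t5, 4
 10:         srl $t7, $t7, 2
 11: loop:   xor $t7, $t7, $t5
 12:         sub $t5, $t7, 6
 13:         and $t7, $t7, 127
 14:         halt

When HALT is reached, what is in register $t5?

-6

$t7=20
$t5=1
$t5=20^20=0
$t7=0&0=0
$t5=0+0=0
cmp $t7, 29  (cmp 0,29)
ble loop: taken
$t7=0^0=0
$t5=0-6=-6
$t7=0&127=0
halt.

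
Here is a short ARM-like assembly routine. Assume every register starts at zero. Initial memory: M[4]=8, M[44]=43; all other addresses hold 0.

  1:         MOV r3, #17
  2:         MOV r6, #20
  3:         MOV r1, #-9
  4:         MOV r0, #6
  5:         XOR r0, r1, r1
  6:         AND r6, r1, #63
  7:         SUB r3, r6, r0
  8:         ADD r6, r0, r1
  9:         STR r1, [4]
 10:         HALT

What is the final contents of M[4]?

-9

after MOV r3, #17: r3=17
after MOV r6, #20: r6=20
after MOV r1, #-9: r1=-9
after MOV r0, #6: r0=6
after XOR r0, r1, r1: r0=(-9)^(-9)=0
after AND r6, r1, #63: r6=(-9)&63=55
after SUB r3, r6, r0: r3=55-0=55
after ADD r6, r0, r1: r6=0+(-9)=-9
STR r1, [4] → M[4]=-9
halt.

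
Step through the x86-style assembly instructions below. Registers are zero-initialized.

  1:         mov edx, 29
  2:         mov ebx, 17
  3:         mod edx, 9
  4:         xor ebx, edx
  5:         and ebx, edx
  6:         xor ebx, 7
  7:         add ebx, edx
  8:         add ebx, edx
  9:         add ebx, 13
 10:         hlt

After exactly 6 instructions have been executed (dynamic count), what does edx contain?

2

edx=29
ebx=17
edx=29%9=2
ebx=17^2=19
ebx=19&2=2
ebx=2^7=5
After step 6: edx = 2.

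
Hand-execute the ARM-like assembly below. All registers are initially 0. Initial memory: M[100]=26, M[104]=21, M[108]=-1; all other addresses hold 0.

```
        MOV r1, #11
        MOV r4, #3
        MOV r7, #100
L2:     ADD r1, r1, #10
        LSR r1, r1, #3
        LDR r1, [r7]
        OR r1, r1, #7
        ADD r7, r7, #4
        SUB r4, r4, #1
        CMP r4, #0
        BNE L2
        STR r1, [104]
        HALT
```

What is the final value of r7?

MOV r1, #11 → r1=11
MOV r4, #3 → r4=3
MOV r7, #100 → r7=100
ADD r1, r1, #10 → r1=11+10=21
LSR r1, r1, #3 → r1=21>>3=2
LDR r1, [r7] → r1=M[100]=26
OR r1, r1, #7 → r1=26|7=31
ADD r7, r7, #4 → r7=100+4=104
SUB r4, r4, #1 → r4=3-1=2
CMP r4, #0  (cmp 2,0)
BNE L2: taken
ADD r1, r1, #10 → r1=31+10=41
LSR r1, r1, #3 → r1=41>>3=5
LDR r1, [r7] → r1=M[104]=21
OR r1, r1, #7 → r1=21|7=23
ADD r7, r7, #4 → r7=104+4=108
SUB r4, r4, #1 → r4=2-1=1
CMP r4, #0  (cmp 1,0)
BNE L2: taken
ADD r1, r1, #10 → r1=23+10=33
LSR r1, r1, #3 → r1=33>>3=4
LDR r1, [r7] → r1=M[108]=-1
OR r1, r1, #7 → r1=(-1)|7=-1
ADD r7, r7, #4 → r7=108+4=112
SUB r4, r4, #1 → r4=1-1=0
CMP r4, #0  (cmp 0,0)
BNE L2: not taken
STR r1, [104] → M[104]=-1
halt.

112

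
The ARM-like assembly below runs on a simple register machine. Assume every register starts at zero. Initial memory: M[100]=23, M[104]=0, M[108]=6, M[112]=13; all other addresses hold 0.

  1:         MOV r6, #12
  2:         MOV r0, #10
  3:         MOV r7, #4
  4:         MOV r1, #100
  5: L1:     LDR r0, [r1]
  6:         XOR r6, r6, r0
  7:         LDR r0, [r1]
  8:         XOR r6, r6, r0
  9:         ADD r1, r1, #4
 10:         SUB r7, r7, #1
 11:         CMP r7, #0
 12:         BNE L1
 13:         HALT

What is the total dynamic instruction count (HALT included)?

after MOV r6, #12: r6=12
after MOV r0, #10: r0=10
after MOV r7, #4: r7=4
after MOV r1, #100: r1=100
after LDR r0, [r1]: r0=M[100]=23
after XOR r6, r6, r0: r6=12^23=27
after LDR r0, [r1]: r0=M[100]=23
after XOR r6, r6, r0: r6=27^23=12
after ADD r1, r1, #4: r1=100+4=104
after SUB r7, r7, #1: r7=4-1=3
CMP r7, #0  (cmp 3,0)
BNE L1: taken
after LDR r0, [r1]: r0=M[104]=0
after XOR r6, r6, r0: r6=12^0=12
after LDR r0, [r1]: r0=M[104]=0
after XOR r6, r6, r0: r6=12^0=12
after ADD r1, r1, #4: r1=104+4=108
after SUB r7, r7, #1: r7=3-1=2
CMP r7, #0  (cmp 2,0)
BNE L1: taken
after LDR r0, [r1]: r0=M[108]=6
after XOR r6, r6, r0: r6=12^6=10
after LDR r0, [r1]: r0=M[108]=6
after XOR r6, r6, r0: r6=10^6=12
after ADD r1, r1, #4: r1=108+4=112
after SUB r7, r7, #1: r7=2-1=1
CMP r7, #0  (cmp 1,0)
BNE L1: taken
after LDR r0, [r1]: r0=M[112]=13
after XOR r6, r6, r0: r6=12^13=1
after LDR r0, [r1]: r0=M[112]=13
after XOR r6, r6, r0: r6=1^13=12
after ADD r1, r1, #4: r1=112+4=116
after SUB r7, r7, #1: r7=1-1=0
CMP r7, #0  (cmp 0,0)
BNE L1: not taken
halt.
Total executed instructions: 37.

37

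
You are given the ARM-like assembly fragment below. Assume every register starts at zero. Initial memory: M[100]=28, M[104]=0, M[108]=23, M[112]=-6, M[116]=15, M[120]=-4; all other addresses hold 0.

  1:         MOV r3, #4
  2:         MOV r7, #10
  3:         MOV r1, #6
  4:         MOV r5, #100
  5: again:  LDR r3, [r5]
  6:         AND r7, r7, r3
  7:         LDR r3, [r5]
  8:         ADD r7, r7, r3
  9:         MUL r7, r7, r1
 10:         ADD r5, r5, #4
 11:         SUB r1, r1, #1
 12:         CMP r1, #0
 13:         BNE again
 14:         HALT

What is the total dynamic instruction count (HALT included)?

59

after MOV r3, #4: r3=4
after MOV r7, #10: r7=10
after MOV r1, #6: r1=6
after MOV r5, #100: r5=100
after LDR r3, [r5]: r3=M[100]=28
after AND r7, r7, r3: r7=10&28=8
after LDR r3, [r5]: r3=M[100]=28
after ADD r7, r7, r3: r7=8+28=36
after MUL r7, r7, r1: r7=36*6=216
after ADD r5, r5, #4: r5=100+4=104
after SUB r1, r1, #1: r1=6-1=5
CMP r1, #0  (cmp 5,0)
BNE again: taken
after LDR r3, [r5]: r3=M[104]=0
after AND r7, r7, r3: r7=216&0=0
after LDR r3, [r5]: r3=M[104]=0
after ADD r7, r7, r3: r7=0+0=0
after MUL r7, r7, r1: r7=0*5=0
after ADD r5, r5, #4: r5=104+4=108
after SUB r1, r1, #1: r1=5-1=4
CMP r1, #0  (cmp 4,0)
BNE again: taken
after LDR r3, [r5]: r3=M[108]=23
after AND r7, r7, r3: r7=0&23=0
after LDR r3, [r5]: r3=M[108]=23
after ADD r7, r7, r3: r7=0+23=23
after MUL r7, r7, r1: r7=23*4=92
after ADD r5, r5, #4: r5=108+4=112
after SUB r1, r1, #1: r1=4-1=3
CMP r1, #0  (cmp 3,0)
BNE again: taken
after LDR r3, [r5]: r3=M[112]=-6
after AND r7, r7, r3: r7=92&(-6)=88
after LDR r3, [r5]: r3=M[112]=-6
after ADD r7, r7, r3: r7=88+(-6)=82
after MUL r7, r7, r1: r7=82*3=246
after ADD r5, r5, #4: r5=112+4=116
after SUB r1, r1, #1: r1=3-1=2
CMP r1, #0  (cmp 2,0)
BNE again: taken
after LDR r3, [r5]: r3=M[116]=15
after AND r7, r7, r3: r7=246&15=6
after LDR r3, [r5]: r3=M[116]=15
after ADD r7, r7, r3: r7=6+15=21
after MUL r7, r7, r1: r7=21*2=42
after ADD r5, r5, #4: r5=116+4=120
after SUB r1, r1, #1: r1=2-1=1
CMP r1, #0  (cmp 1,0)
BNE again: taken
after LDR r3, [r5]: r3=M[120]=-4
after AND r7, r7, r3: r7=42&(-4)=40
after LDR r3, [r5]: r3=M[120]=-4
after ADD r7, r7, r3: r7=40+(-4)=36
after MUL r7, r7, r1: r7=36*1=36
after ADD r5, r5, #4: r5=120+4=124
after SUB r1, r1, #1: r1=1-1=0
CMP r1, #0  (cmp 0,0)
BNE again: not taken
halt.
Total executed instructions: 59.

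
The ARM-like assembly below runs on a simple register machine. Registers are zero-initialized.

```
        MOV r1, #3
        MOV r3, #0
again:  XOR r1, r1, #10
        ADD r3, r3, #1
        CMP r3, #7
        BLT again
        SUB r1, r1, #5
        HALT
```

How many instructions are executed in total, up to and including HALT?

MOV r1, #3 → r1=3
MOV r3, #0 → r3=0
XOR r1, r1, #10 → r1=3^10=9
ADD r3, r3, #1 → r3=0+1=1
CMP r3, #7  (cmp 1,7)
BLT again: taken
XOR r1, r1, #10 → r1=9^10=3
ADD r3, r3, #1 → r3=1+1=2
CMP r3, #7  (cmp 2,7)
BLT again: taken
XOR r1, r1, #10 → r1=3^10=9
ADD r3, r3, #1 → r3=2+1=3
CMP r3, #7  (cmp 3,7)
BLT again: taken
XOR r1, r1, #10 → r1=9^10=3
ADD r3, r3, #1 → r3=3+1=4
CMP r3, #7  (cmp 4,7)
BLT again: taken
XOR r1, r1, #10 → r1=3^10=9
ADD r3, r3, #1 → r3=4+1=5
CMP r3, #7  (cmp 5,7)
BLT again: taken
XOR r1, r1, #10 → r1=9^10=3
ADD r3, r3, #1 → r3=5+1=6
CMP r3, #7  (cmp 6,7)
BLT again: taken
XOR r1, r1, #10 → r1=3^10=9
ADD r3, r3, #1 → r3=6+1=7
CMP r3, #7  (cmp 7,7)
BLT again: not taken
SUB r1, r1, #5 → r1=9-5=4
halt.
Total executed instructions: 32.

32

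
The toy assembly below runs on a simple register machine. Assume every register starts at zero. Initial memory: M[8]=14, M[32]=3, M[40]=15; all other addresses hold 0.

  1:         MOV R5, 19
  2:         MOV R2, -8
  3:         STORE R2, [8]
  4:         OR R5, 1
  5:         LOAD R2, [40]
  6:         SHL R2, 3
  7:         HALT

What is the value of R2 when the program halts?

120

R5=19
R2=-8
STORE R2, [8] → M[8]=-8
R5=19|1=19
R2=M[40]=15
R2=15<<3=120
halt.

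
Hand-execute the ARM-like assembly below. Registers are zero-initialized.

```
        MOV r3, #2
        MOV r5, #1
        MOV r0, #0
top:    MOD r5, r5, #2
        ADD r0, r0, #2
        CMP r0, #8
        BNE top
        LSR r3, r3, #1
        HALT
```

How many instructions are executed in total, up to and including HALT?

21

MOV r3, #2 → r3=2
MOV r5, #1 → r5=1
MOV r0, #0 → r0=0
MOD r5, r5, #2 → r5=1%2=1
ADD r0, r0, #2 → r0=0+2=2
CMP r0, #8  (cmp 2,8)
BNE top: taken
MOD r5, r5, #2 → r5=1%2=1
ADD r0, r0, #2 → r0=2+2=4
CMP r0, #8  (cmp 4,8)
BNE top: taken
MOD r5, r5, #2 → r5=1%2=1
ADD r0, r0, #2 → r0=4+2=6
CMP r0, #8  (cmp 6,8)
BNE top: taken
MOD r5, r5, #2 → r5=1%2=1
ADD r0, r0, #2 → r0=6+2=8
CMP r0, #8  (cmp 8,8)
BNE top: not taken
LSR r3, r3, #1 → r3=2>>1=1
halt.
Total executed instructions: 21.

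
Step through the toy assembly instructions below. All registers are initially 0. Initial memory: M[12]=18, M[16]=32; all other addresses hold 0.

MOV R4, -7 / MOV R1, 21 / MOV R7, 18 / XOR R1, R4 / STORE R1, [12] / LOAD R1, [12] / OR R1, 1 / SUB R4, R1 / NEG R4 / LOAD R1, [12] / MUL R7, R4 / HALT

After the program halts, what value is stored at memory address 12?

R4=-7
R1=21
R7=18
R1=21^(-7)=-20
STORE R1, [12] → M[12]=-20
R1=M[12]=-20
R1=(-20)|1=-19
R4=(-7)-(-19)=12
R4=-(12)=-12
R1=M[12]=-20
R7=18*(-12)=-216
halt.

-20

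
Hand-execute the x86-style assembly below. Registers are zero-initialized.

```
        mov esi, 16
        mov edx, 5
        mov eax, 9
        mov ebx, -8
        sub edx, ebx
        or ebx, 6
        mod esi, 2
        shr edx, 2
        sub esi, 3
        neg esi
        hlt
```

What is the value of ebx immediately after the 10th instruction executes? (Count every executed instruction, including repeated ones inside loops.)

-2

mov esi, 16 → esi=16
mov edx, 5 → edx=5
mov eax, 9 → eax=9
mov ebx, -8 → ebx=-8
sub edx, ebx → edx=5-(-8)=13
or ebx, 6 → ebx=(-8)|6=-2
mod esi, 2 → esi=16%2=0
shr edx, 2 → edx=13>>2=3
sub esi, 3 → esi=0-3=-3
neg esi → esi=-(-3)=3
After step 10: ebx = -2.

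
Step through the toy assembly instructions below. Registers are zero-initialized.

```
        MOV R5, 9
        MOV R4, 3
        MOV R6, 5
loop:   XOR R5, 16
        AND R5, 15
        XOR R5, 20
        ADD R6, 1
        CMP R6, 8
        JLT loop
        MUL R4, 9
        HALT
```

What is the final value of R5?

29

after MOV R5, 9: R5=9
after MOV R4, 3: R4=3
after MOV R6, 5: R6=5
after XOR R5, 16: R5=9^16=25
after AND R5, 15: R5=25&15=9
after XOR R5, 20: R5=9^20=29
after ADD R6, 1: R6=5+1=6
CMP R6, 8  (cmp 6,8)
JLT loop: taken
after XOR R5, 16: R5=29^16=13
after AND R5, 15: R5=13&15=13
after XOR R5, 20: R5=13^20=25
after ADD R6, 1: R6=6+1=7
CMP R6, 8  (cmp 7,8)
JLT loop: taken
after XOR R5, 16: R5=25^16=9
after AND R5, 15: R5=9&15=9
after XOR R5, 20: R5=9^20=29
after ADD R6, 1: R6=7+1=8
CMP R6, 8  (cmp 8,8)
JLT loop: not taken
after MUL R4, 9: R4=3*9=27
halt.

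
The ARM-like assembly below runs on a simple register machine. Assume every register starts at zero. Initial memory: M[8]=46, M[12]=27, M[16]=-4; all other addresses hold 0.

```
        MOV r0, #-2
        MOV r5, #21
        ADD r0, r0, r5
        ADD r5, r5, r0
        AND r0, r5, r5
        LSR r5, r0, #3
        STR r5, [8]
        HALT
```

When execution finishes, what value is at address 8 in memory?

5

after MOV r0, #-2: r0=-2
after MOV r5, #21: r5=21
after ADD r0, r0, r5: r0=(-2)+21=19
after ADD r5, r5, r0: r5=21+19=40
after AND r0, r5, r5: r0=40&40=40
after LSR r5, r0, #3: r5=40>>3=5
STR r5, [8] → M[8]=5
halt.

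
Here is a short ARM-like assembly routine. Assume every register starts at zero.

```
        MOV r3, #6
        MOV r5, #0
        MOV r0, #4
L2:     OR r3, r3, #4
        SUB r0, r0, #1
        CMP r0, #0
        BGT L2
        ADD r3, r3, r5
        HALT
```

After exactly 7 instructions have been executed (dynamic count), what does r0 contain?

3

r3=6
r5=0
r0=4
r3=6|4=6
r0=4-1=3
CMP r0, #0  (cmp 3,0)
BGT L2: taken
After step 7: r0 = 3.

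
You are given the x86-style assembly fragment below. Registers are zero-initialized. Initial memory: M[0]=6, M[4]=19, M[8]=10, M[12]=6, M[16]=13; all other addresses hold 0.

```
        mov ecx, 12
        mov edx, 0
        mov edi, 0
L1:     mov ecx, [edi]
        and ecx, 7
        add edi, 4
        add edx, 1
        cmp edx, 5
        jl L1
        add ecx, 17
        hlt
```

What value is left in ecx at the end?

22

after mov ecx, 12: ecx=12
after mov edx, 0: edx=0
after mov edi, 0: edi=0
after mov ecx, [edi]: ecx=M[0]=6
after and ecx, 7: ecx=6&7=6
after add edi, 4: edi=0+4=4
after add edx, 1: edx=0+1=1
cmp edx, 5  (cmp 1,5)
jl L1: taken
after mov ecx, [edi]: ecx=M[4]=19
after and ecx, 7: ecx=19&7=3
after add edi, 4: edi=4+4=8
after add edx, 1: edx=1+1=2
cmp edx, 5  (cmp 2,5)
jl L1: taken
after mov ecx, [edi]: ecx=M[8]=10
after and ecx, 7: ecx=10&7=2
after add edi, 4: edi=8+4=12
after add edx, 1: edx=2+1=3
cmp edx, 5  (cmp 3,5)
jl L1: taken
after mov ecx, [edi]: ecx=M[12]=6
after and ecx, 7: ecx=6&7=6
after add edi, 4: edi=12+4=16
after add edx, 1: edx=3+1=4
cmp edx, 5  (cmp 4,5)
jl L1: taken
after mov ecx, [edi]: ecx=M[16]=13
after and ecx, 7: ecx=13&7=5
after add edi, 4: edi=16+4=20
after add edx, 1: edx=4+1=5
cmp edx, 5  (cmp 5,5)
jl L1: not taken
after add ecx, 17: ecx=5+17=22
halt.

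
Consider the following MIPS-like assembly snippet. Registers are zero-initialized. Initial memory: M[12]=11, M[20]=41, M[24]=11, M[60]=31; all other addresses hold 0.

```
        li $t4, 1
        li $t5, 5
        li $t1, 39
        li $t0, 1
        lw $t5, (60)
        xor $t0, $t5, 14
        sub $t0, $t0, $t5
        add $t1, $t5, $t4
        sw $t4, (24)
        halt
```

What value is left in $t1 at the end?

after li $t4, 1: $t4=1
after li $t5, 5: $t5=5
after li $t1, 39: $t1=39
after li $t0, 1: $t0=1
after lw $t5, (60): $t5=M[60]=31
after xor $t0, $t5, 14: $t0=31^14=17
after sub $t0, $t0, $t5: $t0=17-31=-14
after add $t1, $t5, $t4: $t1=31+1=32
sw $t4, (24) → M[24]=1
halt.

32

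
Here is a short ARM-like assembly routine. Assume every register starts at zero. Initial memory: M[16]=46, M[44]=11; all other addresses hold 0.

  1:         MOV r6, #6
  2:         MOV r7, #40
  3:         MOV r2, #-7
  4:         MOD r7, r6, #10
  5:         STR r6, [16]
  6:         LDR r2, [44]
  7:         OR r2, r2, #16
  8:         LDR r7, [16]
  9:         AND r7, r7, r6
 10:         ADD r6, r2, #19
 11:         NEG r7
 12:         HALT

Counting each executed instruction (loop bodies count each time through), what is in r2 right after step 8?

27

after MOV r6, #6: r6=6
after MOV r7, #40: r7=40
after MOV r2, #-7: r2=-7
after MOD r7, r6, #10: r7=6%10=6
STR r6, [16] → M[16]=6
after LDR r2, [44]: r2=M[44]=11
after OR r2, r2, #16: r2=11|16=27
after LDR r7, [16]: r7=M[16]=6
After step 8: r2 = 27.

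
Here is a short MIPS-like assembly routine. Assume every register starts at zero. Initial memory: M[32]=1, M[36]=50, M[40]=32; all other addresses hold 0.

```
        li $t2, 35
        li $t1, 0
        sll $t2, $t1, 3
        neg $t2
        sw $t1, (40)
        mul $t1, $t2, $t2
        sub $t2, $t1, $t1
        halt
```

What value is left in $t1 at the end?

0

$t2=35
$t1=0
$t2=0<<3=0
$t2=-(0)=0
sw $t1, (40) → M[40]=0
$t1=0*0=0
$t2=0-0=0
halt.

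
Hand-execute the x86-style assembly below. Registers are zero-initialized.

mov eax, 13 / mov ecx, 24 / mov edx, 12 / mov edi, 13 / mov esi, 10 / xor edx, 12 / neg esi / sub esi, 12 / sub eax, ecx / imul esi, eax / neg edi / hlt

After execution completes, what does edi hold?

-13

eax=13
ecx=24
edx=12
edi=13
esi=10
edx=12^12=0
esi=-(10)=-10
esi=(-10)-12=-22
eax=13-24=-11
esi=(-22)*(-11)=242
edi=-(13)=-13
halt.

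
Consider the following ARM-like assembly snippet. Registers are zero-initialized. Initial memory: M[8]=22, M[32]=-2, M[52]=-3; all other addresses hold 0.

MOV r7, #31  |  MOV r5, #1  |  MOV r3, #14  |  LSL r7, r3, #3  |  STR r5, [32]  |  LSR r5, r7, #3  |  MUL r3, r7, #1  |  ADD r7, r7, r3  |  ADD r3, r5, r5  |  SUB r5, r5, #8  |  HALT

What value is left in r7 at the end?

r7=31
r5=1
r3=14
r7=14<<3=112
STR r5, [32] → M[32]=1
r5=112>>3=14
r3=112*1=112
r7=112+112=224
r3=14+14=28
r5=14-8=6
halt.

224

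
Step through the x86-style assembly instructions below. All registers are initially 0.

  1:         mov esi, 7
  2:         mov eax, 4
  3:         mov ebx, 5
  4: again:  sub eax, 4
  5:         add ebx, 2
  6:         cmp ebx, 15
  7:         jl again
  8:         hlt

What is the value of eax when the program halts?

-16

mov esi, 7 → esi=7
mov eax, 4 → eax=4
mov ebx, 5 → ebx=5
sub eax, 4 → eax=4-4=0
add ebx, 2 → ebx=5+2=7
cmp ebx, 15  (cmp 7,15)
jl again: taken
sub eax, 4 → eax=0-4=-4
add ebx, 2 → ebx=7+2=9
cmp ebx, 15  (cmp 9,15)
jl again: taken
sub eax, 4 → eax=(-4)-4=-8
add ebx, 2 → ebx=9+2=11
cmp ebx, 15  (cmp 11,15)
jl again: taken
sub eax, 4 → eax=(-8)-4=-12
add ebx, 2 → ebx=11+2=13
cmp ebx, 15  (cmp 13,15)
jl again: taken
sub eax, 4 → eax=(-12)-4=-16
add ebx, 2 → ebx=13+2=15
cmp ebx, 15  (cmp 15,15)
jl again: not taken
halt.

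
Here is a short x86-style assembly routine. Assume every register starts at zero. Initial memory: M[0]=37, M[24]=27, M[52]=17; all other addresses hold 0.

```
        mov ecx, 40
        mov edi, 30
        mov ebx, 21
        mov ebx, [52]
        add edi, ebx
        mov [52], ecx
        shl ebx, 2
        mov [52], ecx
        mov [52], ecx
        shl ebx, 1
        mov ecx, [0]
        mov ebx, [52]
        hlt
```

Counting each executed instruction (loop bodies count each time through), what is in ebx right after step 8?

68

after mov ecx, 40: ecx=40
after mov edi, 30: edi=30
after mov ebx, 21: ebx=21
after mov ebx, [52]: ebx=M[52]=17
after add edi, ebx: edi=30+17=47
mov [52], ecx → M[52]=40
after shl ebx, 2: ebx=17<<2=68
mov [52], ecx → M[52]=40
After step 8: ebx = 68.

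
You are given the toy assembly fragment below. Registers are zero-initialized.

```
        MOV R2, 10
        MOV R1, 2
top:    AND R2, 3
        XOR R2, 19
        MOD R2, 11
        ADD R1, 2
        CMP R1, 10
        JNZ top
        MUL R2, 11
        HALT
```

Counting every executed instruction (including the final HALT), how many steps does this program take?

28

MOV R2, 10 → R2=10
MOV R1, 2 → R1=2
AND R2, 3 → R2=10&3=2
XOR R2, 19 → R2=2^19=17
MOD R2, 11 → R2=17%11=6
ADD R1, 2 → R1=2+2=4
CMP R1, 10  (cmp 4,10)
JNZ top: taken
AND R2, 3 → R2=6&3=2
XOR R2, 19 → R2=2^19=17
MOD R2, 11 → R2=17%11=6
ADD R1, 2 → R1=4+2=6
CMP R1, 10  (cmp 6,10)
JNZ top: taken
AND R2, 3 → R2=6&3=2
XOR R2, 19 → R2=2^19=17
MOD R2, 11 → R2=17%11=6
ADD R1, 2 → R1=6+2=8
CMP R1, 10  (cmp 8,10)
JNZ top: taken
AND R2, 3 → R2=6&3=2
XOR R2, 19 → R2=2^19=17
MOD R2, 11 → R2=17%11=6
ADD R1, 2 → R1=8+2=10
CMP R1, 10  (cmp 10,10)
JNZ top: not taken
MUL R2, 11 → R2=6*11=66
halt.
Total executed instructions: 28.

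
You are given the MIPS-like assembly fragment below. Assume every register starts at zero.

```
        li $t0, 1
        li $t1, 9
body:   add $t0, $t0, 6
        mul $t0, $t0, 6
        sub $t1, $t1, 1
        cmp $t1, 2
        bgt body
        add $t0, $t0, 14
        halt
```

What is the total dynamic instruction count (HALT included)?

after li $t0, 1: $t0=1
after li $t1, 9: $t1=9
after add $t0, $t0, 6: $t0=1+6=7
after mul $t0, $t0, 6: $t0=7*6=42
after sub $t1, $t1, 1: $t1=9-1=8
cmp $t1, 2  (cmp 8,2)
bgt body: taken
after add $t0, $t0, 6: $t0=42+6=48
after mul $t0, $t0, 6: $t0=48*6=288
after sub $t1, $t1, 1: $t1=8-1=7
cmp $t1, 2  (cmp 7,2)
bgt body: taken
after add $t0, $t0, 6: $t0=288+6=294
after mul $t0, $t0, 6: $t0=294*6=1764
after sub $t1, $t1, 1: $t1=7-1=6
cmp $t1, 2  (cmp 6,2)
bgt body: taken
after add $t0, $t0, 6: $t0=1764+6=1770
after mul $t0, $t0, 6: $t0=1770*6=10620
after sub $t1, $t1, 1: $t1=6-1=5
cmp $t1, 2  (cmp 5,2)
bgt body: taken
after add $t0, $t0, 6: $t0=10620+6=10626
after mul $t0, $t0, 6: $t0=10626*6=63756
after sub $t1, $t1, 1: $t1=5-1=4
cmp $t1, 2  (cmp 4,2)
bgt body: taken
after add $t0, $t0, 6: $t0=63756+6=63762
after mul $t0, $t0, 6: $t0=63762*6=382572
after sub $t1, $t1, 1: $t1=4-1=3
cmp $t1, 2  (cmp 3,2)
bgt body: taken
after add $t0, $t0, 6: $t0=382572+6=382578
after mul $t0, $t0, 6: $t0=382578*6=2295468
after sub $t1, $t1, 1: $t1=3-1=2
cmp $t1, 2  (cmp 2,2)
bgt body: not taken
after add $t0, $t0, 14: $t0=2295468+14=2295482
halt.
Total executed instructions: 39.

39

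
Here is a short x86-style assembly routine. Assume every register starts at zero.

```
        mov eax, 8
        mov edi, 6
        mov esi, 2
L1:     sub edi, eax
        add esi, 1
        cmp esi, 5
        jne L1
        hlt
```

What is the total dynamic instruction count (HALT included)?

mov eax, 8 → eax=8
mov edi, 6 → edi=6
mov esi, 2 → esi=2
sub edi, eax → edi=6-8=-2
add esi, 1 → esi=2+1=3
cmp esi, 5  (cmp 3,5)
jne L1: taken
sub edi, eax → edi=(-2)-8=-10
add esi, 1 → esi=3+1=4
cmp esi, 5  (cmp 4,5)
jne L1: taken
sub edi, eax → edi=(-10)-8=-18
add esi, 1 → esi=4+1=5
cmp esi, 5  (cmp 5,5)
jne L1: not taken
halt.
Total executed instructions: 16.

16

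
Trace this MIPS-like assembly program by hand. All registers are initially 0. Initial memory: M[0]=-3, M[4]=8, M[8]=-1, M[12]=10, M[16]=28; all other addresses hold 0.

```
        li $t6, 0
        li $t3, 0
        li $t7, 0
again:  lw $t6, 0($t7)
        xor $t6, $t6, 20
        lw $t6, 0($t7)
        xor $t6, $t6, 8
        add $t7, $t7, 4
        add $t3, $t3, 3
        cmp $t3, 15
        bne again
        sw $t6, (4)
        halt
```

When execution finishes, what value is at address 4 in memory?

20

li $t6, 0 → $t6=0
li $t3, 0 → $t3=0
li $t7, 0 → $t7=0
lw $t6, 0($t7) → $t6=M[0]=-3
xor $t6, $t6, 20 → $t6=(-3)^20=-23
lw $t6, 0($t7) → $t6=M[0]=-3
xor $t6, $t6, 8 → $t6=(-3)^8=-11
add $t7, $t7, 4 → $t7=0+4=4
add $t3, $t3, 3 → $t3=0+3=3
cmp $t3, 15  (cmp 3,15)
bne again: taken
lw $t6, 0($t7) → $t6=M[4]=8
xor $t6, $t6, 20 → $t6=8^20=28
lw $t6, 0($t7) → $t6=M[4]=8
xor $t6, $t6, 8 → $t6=8^8=0
add $t7, $t7, 4 → $t7=4+4=8
add $t3, $t3, 3 → $t3=3+3=6
cmp $t3, 15  (cmp 6,15)
bne again: taken
lw $t6, 0($t7) → $t6=M[8]=-1
xor $t6, $t6, 20 → $t6=(-1)^20=-21
lw $t6, 0($t7) → $t6=M[8]=-1
xor $t6, $t6, 8 → $t6=(-1)^8=-9
add $t7, $t7, 4 → $t7=8+4=12
add $t3, $t3, 3 → $t3=6+3=9
cmp $t3, 15  (cmp 9,15)
bne again: taken
lw $t6, 0($t7) → $t6=M[12]=10
xor $t6, $t6, 20 → $t6=10^20=30
lw $t6, 0($t7) → $t6=M[12]=10
xor $t6, $t6, 8 → $t6=10^8=2
add $t7, $t7, 4 → $t7=12+4=16
add $t3, $t3, 3 → $t3=9+3=12
cmp $t3, 15  (cmp 12,15)
bne again: taken
lw $t6, 0($t7) → $t6=M[16]=28
xor $t6, $t6, 20 → $t6=28^20=8
lw $t6, 0($t7) → $t6=M[16]=28
xor $t6, $t6, 8 → $t6=28^8=20
add $t7, $t7, 4 → $t7=16+4=20
add $t3, $t3, 3 → $t3=12+3=15
cmp $t3, 15  (cmp 15,15)
bne again: not taken
sw $t6, (4) → M[4]=20
halt.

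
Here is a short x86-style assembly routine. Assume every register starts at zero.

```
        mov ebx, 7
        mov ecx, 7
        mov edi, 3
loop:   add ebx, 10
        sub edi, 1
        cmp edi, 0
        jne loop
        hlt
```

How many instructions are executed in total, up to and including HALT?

after mov ebx, 7: ebx=7
after mov ecx, 7: ecx=7
after mov edi, 3: edi=3
after add ebx, 10: ebx=7+10=17
after sub edi, 1: edi=3-1=2
cmp edi, 0  (cmp 2,0)
jne loop: taken
after add ebx, 10: ebx=17+10=27
after sub edi, 1: edi=2-1=1
cmp edi, 0  (cmp 1,0)
jne loop: taken
after add ebx, 10: ebx=27+10=37
after sub edi, 1: edi=1-1=0
cmp edi, 0  (cmp 0,0)
jne loop: not taken
halt.
Total executed instructions: 16.

16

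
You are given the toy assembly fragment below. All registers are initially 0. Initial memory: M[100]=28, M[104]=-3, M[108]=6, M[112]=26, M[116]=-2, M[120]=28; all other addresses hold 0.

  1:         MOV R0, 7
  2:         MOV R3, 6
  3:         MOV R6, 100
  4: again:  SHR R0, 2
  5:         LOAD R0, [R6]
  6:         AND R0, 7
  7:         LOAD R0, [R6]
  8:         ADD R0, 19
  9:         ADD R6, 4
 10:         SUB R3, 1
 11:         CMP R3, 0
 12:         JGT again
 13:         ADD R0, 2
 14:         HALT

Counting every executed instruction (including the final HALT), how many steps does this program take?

R0=7
R3=6
R6=100
R0=7>>2=1
R0=M[100]=28
R0=28&7=4
R0=M[100]=28
R0=28+19=47
R6=100+4=104
R3=6-1=5
CMP R3, 0  (cmp 5,0)
JGT again: taken
R0=47>>2=11
R0=M[104]=-3
R0=(-3)&7=5
R0=M[104]=-3
R0=(-3)+19=16
R6=104+4=108
R3=5-1=4
CMP R3, 0  (cmp 4,0)
JGT again: taken
R0=16>>2=4
R0=M[108]=6
R0=6&7=6
R0=M[108]=6
R0=6+19=25
R6=108+4=112
R3=4-1=3
CMP R3, 0  (cmp 3,0)
JGT again: taken
R0=25>>2=6
R0=M[112]=26
R0=26&7=2
R0=M[112]=26
R0=26+19=45
R6=112+4=116
R3=3-1=2
CMP R3, 0  (cmp 2,0)
JGT again: taken
R0=45>>2=11
R0=M[116]=-2
R0=(-2)&7=6
R0=M[116]=-2
R0=(-2)+19=17
R6=116+4=120
R3=2-1=1
CMP R3, 0  (cmp 1,0)
JGT again: taken
R0=17>>2=4
R0=M[120]=28
R0=28&7=4
R0=M[120]=28
R0=28+19=47
R6=120+4=124
R3=1-1=0
CMP R3, 0  (cmp 0,0)
JGT again: not taken
R0=47+2=49
halt.
Total executed instructions: 59.

59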